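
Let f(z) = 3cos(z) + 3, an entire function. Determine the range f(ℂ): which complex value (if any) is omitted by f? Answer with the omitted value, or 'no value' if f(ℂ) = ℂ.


Little Picard bounds the complement of f(ℂ) to at most one point.
cos is entire and surjective onto ℂ: for every w ∈ ℂ, cos(ζ) = w has a solution ζ ∈ ℂ (e.g., via the complex inverse arccos). With ζ = z this gives z = ζ/(1). Then 3·cos(z) takes every value in 3·ℂ = ℂ, and adding 3 is a bijection of ℂ. So f is surjective and omits no value. (Note: only on the real line is cos bounded by [−1, 1].)

Omitted value: no value.


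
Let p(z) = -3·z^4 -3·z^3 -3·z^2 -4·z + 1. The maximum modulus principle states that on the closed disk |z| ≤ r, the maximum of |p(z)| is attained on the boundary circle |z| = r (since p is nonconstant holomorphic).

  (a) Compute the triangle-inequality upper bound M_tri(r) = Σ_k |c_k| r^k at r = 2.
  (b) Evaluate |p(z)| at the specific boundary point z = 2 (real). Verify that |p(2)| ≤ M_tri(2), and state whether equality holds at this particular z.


Coefficients: c_0 = 1, c_1 = -4, c_2 = -3, c_3 = -3, c_4 = -3. Radius r = 2.
Part (a). Triangle bound: M_tri(r) = Σ_k |c_k| r^k
  = |1|·2^0 + |-4|·2^1 + |-3|·2^2 + |-3|·2^3 + |-3|·2^4
  = 1 + 8 + 12 + 24 + 48 = 93.
This bounds M(r) := max_{|z|=r} |p(z)| from above; equality holds iff all terms c_k z^k can be made to align in phase at a single z on |z|=r.
Part (b). At z = 2 (real, on the circle |z| = r):
  p(2) = (1)·2^0 + (-4)·2^1 + (-3)·2^2 + (-3)·2^3 + (-3)·2^4 = -91.
  |p(2)| = 91.
Check: |p(2)| = 91 ≤ 93 = M_tri(2). ✓ Equality does not hold at z = 2 (the coefficients have mixed signs, so the terms do not all align in phase there).

M_tri(2) = 93; |p(2)| = 91; equality at z=2: no.


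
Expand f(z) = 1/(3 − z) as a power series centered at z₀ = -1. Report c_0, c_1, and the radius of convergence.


Let w = z − z₀, so z = z₀ + w.
Then 3 − z = 3 − (z₀ + w) = (3 − z₀) − w = 4 − w.
f(z) = 1/(4 − w) = (1/(4)) · 1/(1 − w/(4)) = Σ_{n≥0} w^n / (4)^(n+1).
So c_n = 1/(4)^(n+1):
  c_0 = 1/(4)^1 = 1/4.
  c_1 = 1/(4)^2 = 1/16.
The series is valid for |w/d| < 1, i.e. |z − z₀| < |d|.
Radius of convergence: R = |3 − z₀| = |4| = 4 (distance from z₀ to the singularity z = 3).

c_0 = 1/4, c_1 = 1/16; R = 4.


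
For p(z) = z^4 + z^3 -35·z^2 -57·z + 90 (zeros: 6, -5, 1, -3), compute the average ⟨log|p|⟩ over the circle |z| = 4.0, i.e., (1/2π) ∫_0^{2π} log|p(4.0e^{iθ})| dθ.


Zeros: -5, -3, 1, 6; r = 4.0.
Inside |z| < r: -3, 1. Outside (|z| ≥ r): -5, 6.
p(0) = 90, so log|p(0)| = log(90) = 4.4998.
Apply Jensen: I(r) = log|p(0)| + Σ_k log(r/|z_k|), summed over zeros inside |z| < r.
  log(r/|z_k|) for z_k = 1: log(4.0/1) = 1.3863
  log(r/|z_k|) for z_k = -3: log(4.0/3) = 0.2877
  Outside zeros (-5, 6) contribute nothing to the Jensen sum.
Sum over inside zeros: 1.6740.
I(r) = log|p(0)| + (inside sum) = 4.4998 + 1.6740 = 6.1738.
Note: since some zeros are outside |z| ≤ r, the simplified n·log(r) form does NOT apply — only the inside zeros contribute.

I(r) ≈ 6.1738.


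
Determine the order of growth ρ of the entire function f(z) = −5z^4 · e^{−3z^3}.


M(r) = max_{|z|=r} |-5|·|z|^4·|e^{−3z^3}| = 5·r^4 · e^{3r^3} (the factors attain their maxima compatibly on |z|=r). Then log M(r) = log 5 + 4·log r + 3r^3, dominated by the last term, so log log M(r) ~ 3·log r. The polynomial factor -5z^4 contributes only a log r term and does not affect the order. ρ = 3.
Therefore ρ = 3.

Order ρ = 3.


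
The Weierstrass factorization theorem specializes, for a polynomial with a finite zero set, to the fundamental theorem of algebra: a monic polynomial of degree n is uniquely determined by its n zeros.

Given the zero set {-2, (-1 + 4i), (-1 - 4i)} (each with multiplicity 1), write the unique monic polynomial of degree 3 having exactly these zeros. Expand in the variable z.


The polynomial is p(z) = ∏_{α ∈ S} (z − α), where S = {-2, (-1 + 4i), (-1 - 4i)}.
Expanding the product yields: p(z) = z^3 + 4·z^2 + 21·z + 34.
Note conjugate pairs combine to real quadratics: (z − (-1+4i))(z − (-1−4i)) = z² + 2z + 17.
The resulting polynomial has degree 3 and real coefficients as required.

p(z) = z^3 + 4·z^2 + 21·z + 34.


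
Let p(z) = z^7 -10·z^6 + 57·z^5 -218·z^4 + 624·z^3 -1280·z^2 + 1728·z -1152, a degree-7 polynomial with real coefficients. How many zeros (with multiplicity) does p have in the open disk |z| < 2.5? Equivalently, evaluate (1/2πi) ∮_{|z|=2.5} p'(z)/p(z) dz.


The zeros of p are: (0 + 3i), (0 - 3i), 2, (2 + 2i), (2 - 2i), (2 + 2i), (2 - 2i).
Their magnitudes are: 3, 3, 2, 2.828, 2.828, 2.828, 2.828.
Zeros with |z| < R = 2.5: 2.
Count = 1.
By the argument principle, (1/2πi) ∮_{|z|=R} p'(z)/p(z) dz equals exactly this count.

Number of zeros inside |z| < 2.5: 1.


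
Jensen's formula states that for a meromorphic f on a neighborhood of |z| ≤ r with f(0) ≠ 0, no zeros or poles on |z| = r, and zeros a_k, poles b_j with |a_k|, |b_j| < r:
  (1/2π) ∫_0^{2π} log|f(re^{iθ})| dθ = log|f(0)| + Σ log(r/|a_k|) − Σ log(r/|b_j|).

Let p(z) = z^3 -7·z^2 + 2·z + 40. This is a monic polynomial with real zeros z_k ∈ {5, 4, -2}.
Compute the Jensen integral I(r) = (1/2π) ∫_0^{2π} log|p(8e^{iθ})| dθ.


Zeros: -2, 4, 5; r = 8.
Inside |z| < r: -2, 4, 5. Outside (|z| ≥ r): ∅.
p(0) = 40, so log|p(0)| = log(40) = 3.6889.
Apply Jensen: I(r) = log|p(0)| + Σ_k log(r/|z_k|), summed over zeros inside |z| < r.
  log(r/|z_k|) for z_k = 5: log(8/5) = 0.4700
  log(r/|z_k|) for z_k = 4: log(8/4) = 0.6931
  log(r/|z_k|) for z_k = -2: log(8/2) = 1.3863
Sum over inside zeros: 2.5494.
I(r) = log|p(0)| + (inside sum) = 3.6889 + 2.5494 = 6.2383.
Closed form (all zeros inside, monic): I(r) = n·log(r) = 3·log(8) = 6.2383. ✓

I(r) ≈ 6.2383.


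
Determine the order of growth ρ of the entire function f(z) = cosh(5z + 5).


cosh(w) is a linear combination of e^{iw} and e^{−iw} (or e^w, e^{−w} in the hyperbolic case), so |cosh(w)| ≤ e^{|w|}. With w = 5z + 5, |w| ≤ 5|z| + 5 = 5r + 5 on |z| = r, giving M(r) ≤ e^{5r + 5}, so ρ ≤ 1. On a suitable ray (z = it for sin/cos; z = t for sinh/cosh, t real → ∞), |cosh(5z + 5)| grows like e^{5|t|}/2, so ρ ≥ 1. Hence ρ = 1.
Therefore ρ = 1.

Order ρ = 1.


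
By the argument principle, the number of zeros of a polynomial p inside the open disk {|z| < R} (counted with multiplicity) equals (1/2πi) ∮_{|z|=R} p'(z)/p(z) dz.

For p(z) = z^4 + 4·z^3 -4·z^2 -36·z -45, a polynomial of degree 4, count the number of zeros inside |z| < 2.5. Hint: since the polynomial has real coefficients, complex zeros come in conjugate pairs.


The zeros of p are: 3, (-2 + 1i), (-2 - 1i), -3.
Their magnitudes are: 3, 2.236, 2.236, 3.
Zeros with |z| < R = 2.5: (-2 + 1i), (-2 - 1i).
Count = 2.
By the argument principle, (1/2πi) ∮_{|z|=R} p'(z)/p(z) dz equals exactly this count.

Number of zeros inside |z| < 2.5: 2.


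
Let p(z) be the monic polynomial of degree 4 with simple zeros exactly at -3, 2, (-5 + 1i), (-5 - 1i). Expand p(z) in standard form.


The polynomial is p(z) = ∏_{α ∈ S} (z − α), where S = {-3, 2, (-5 + 1i), (-5 - 1i)}.
Expanding the product yields: p(z) = z^4 + 11·z^3 + 30·z^2 -34·z -156.
Note conjugate pairs combine to real quadratics: (z − (-5+1i))(z − (-5−1i)) = z² + 10z + 26.
The resulting polynomial has degree 4 and real coefficients as required.

p(z) = z^4 + 11·z^3 + 30·z^2 -34·z -156.


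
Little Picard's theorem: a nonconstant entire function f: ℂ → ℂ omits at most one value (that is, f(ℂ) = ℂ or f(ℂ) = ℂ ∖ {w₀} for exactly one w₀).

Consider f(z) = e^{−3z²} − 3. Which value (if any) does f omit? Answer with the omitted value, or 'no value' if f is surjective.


Little Picard bounds the complement of f(ℂ) to at most one point.
The exponent g(z) = −3z² is a nonconstant polynomial, hence surjective onto ℂ. So e^{g(z)} takes every value in {e^w : w ∈ ℂ} = ℂ ∖ {0}. Adding -3 shifts the range to ℂ ∖ {-3}. f omits exactly -3.

Omitted value: -3.


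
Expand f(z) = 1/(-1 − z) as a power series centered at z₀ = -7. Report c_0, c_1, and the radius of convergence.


Let w = z − z₀, so z = z₀ + w.
Then -1 − z = -1 − (z₀ + w) = (-1 − z₀) − w = 6 − w.
f(z) = 1/(6 − w) = (1/(6)) · 1/(1 − w/(6)) = Σ_{n≥0} w^n / (6)^(n+1).
So c_n = 1/(6)^(n+1):
  c_0 = 1/(6)^1 = 1/6.
  c_1 = 1/(6)^2 = 1/36.
The series is valid for |w/d| < 1, i.e. |z − z₀| < |d|.
Radius of convergence: R = |-1 − z₀| = |6| = 6 (distance from z₀ to the singularity z = -1).

c_0 = 1/6, c_1 = 1/36; R = 6.


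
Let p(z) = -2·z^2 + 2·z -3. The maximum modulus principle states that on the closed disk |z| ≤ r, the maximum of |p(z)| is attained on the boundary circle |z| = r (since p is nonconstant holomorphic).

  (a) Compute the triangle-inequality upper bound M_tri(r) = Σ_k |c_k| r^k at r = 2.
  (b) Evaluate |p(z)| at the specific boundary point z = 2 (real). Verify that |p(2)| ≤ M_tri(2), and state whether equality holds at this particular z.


Coefficients: c_0 = -3, c_1 = 2, c_2 = -2. Radius r = 2.
Part (a). Triangle bound: M_tri(r) = Σ_k |c_k| r^k
  = |-3|·2^0 + |2|·2^1 + |-2|·2^2
  = 3 + 4 + 8 = 15.
This bounds M(r) := max_{|z|=r} |p(z)| from above; equality holds iff all terms c_k z^k can be made to align in phase at a single z on |z|=r.
Part (b). At z = 2 (real, on the circle |z| = r):
  p(2) = (-3)·2^0 + (2)·2^1 + (-2)·2^2 = -7.
  |p(2)| = 7.
Check: |p(2)| = 7 ≤ 15 = M_tri(2). ✓ Equality does not hold at z = 2 (the coefficients have mixed signs, so the terms do not all align in phase there).

M_tri(2) = 15; |p(2)| = 7; equality at z=2: no.


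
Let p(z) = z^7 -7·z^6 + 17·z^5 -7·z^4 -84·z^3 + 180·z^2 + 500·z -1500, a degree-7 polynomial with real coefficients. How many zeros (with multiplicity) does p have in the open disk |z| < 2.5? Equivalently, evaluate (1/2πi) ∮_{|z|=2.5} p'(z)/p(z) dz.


The zeros of p are: (-2 + 1i), (-2 - 1i), (3 + 1i), (3 - 1i), 3, (1 + 3i), (1 - 3i).
Their magnitudes are: 2.236, 2.236, 3.162, 3.162, 3, 3.162, 3.162.
Zeros with |z| < R = 2.5: (-2 + 1i), (-2 - 1i).
Count = 2.
By the argument principle, (1/2πi) ∮_{|z|=R} p'(z)/p(z) dz equals exactly this count.

Number of zeros inside |z| < 2.5: 2.


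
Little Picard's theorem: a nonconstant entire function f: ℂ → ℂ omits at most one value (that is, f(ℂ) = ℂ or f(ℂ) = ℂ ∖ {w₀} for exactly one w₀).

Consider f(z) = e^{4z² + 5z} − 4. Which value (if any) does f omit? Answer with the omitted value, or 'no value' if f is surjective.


Little Picard bounds the complement of f(ℂ) to at most one point.
The exponent g(z) = 4z² + 5z is a nonconstant polynomial, hence surjective onto ℂ. So e^{g(z)} takes every value in {e^w : w ∈ ℂ} = ℂ ∖ {0}. Adding -4 shifts the range to ℂ ∖ {-4}. f omits exactly -4.

Omitted value: -4.


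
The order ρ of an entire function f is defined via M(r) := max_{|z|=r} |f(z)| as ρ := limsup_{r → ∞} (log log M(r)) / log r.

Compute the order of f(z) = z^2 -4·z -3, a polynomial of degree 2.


|f(z)| ≤ Σ|c_k|·r^k = O(r^2) as r → ∞. Polynomial growth is O(e^{r^ε}) for every ε > 0 (since r^2/e^{r^ε} → 0), so ρ ≤ ε for all ε > 0, i.e. ρ = 0. Every nonconstant polynomial has order 0.
Therefore ρ = 0.

Order ρ = 0.


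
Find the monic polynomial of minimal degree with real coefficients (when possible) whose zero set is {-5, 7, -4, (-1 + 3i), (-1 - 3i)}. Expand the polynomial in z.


The polynomial is p(z) = ∏_{α ∈ S} (z − α), where S = {-5, 7, -4, (-1 + 3i), (-1 - 3i)}.
Expanding the product yields: p(z) = z^5 + 4·z^4 -29·z^3 -206·z^2 -710·z -1400.
Note conjugate pairs combine to real quadratics: (z − (-1+3i))(z − (-1−3i)) = z² + 2z + 10.
The resulting polynomial has degree 5 and real coefficients as required.

p(z) = z^5 + 4·z^4 -29·z^3 -206·z^2 -710·z -1400.


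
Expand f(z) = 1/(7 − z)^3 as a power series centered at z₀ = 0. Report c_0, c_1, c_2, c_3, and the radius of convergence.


Let w = z − z₀, so z = z₀ + w.
Then 7 − z = 7 − (z₀ + w) = (7 − z₀) − w = 7 − w.
f(z) = 1/(7 − w)^3 = (1/(7)^3) · (1 − w/(7))^{−3}.
By the binomial series (1−u)^{−3} = Σ_{n≥0} C(n+2, 2) u^n for |u|<1, with u = w/(7):
  c_n = C(n+2, 2) / (7)^(n+3).
  c_0 = 1/(7)^3 = 1/343.
  c_1 = 3/(7)^4 = 3/2401.
  c_2 = 6/(7)^5 = 6/16807.
  c_3 = 10/(7)^6 = 10/117649.
The series is valid for |w/d| < 1, i.e. |z − z₀| < |d|.
Radius of convergence: R = |7 − z₀| = |7| = 7 (distance from z₀ to the singularity z = 7).

c_0 = 1/343, c_1 = 3/2401, c_2 = 6/16807, c_3 = 10/117649; R = 7.


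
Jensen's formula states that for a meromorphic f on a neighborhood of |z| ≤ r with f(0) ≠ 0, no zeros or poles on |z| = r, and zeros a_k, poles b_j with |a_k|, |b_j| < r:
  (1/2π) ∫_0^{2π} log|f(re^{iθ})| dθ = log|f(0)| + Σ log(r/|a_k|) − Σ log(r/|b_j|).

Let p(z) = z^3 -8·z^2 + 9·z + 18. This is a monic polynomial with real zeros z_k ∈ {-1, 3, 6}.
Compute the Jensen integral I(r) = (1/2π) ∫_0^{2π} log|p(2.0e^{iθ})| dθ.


Zeros: -1, 3, 6; r = 2.0.
Inside |z| < r: -1. Outside (|z| ≥ r): 3, 6.
p(0) = 18, so log|p(0)| = log(18) = 2.8904.
Apply Jensen: I(r) = log|p(0)| + Σ_k log(r/|z_k|), summed over zeros inside |z| < r.
  log(r/|z_k|) for z_k = -1: log(2.0/1) = 0.6931
  Outside zeros (3, 6) contribute nothing to the Jensen sum.
Sum over inside zeros: 0.6931.
I(r) = log|p(0)| + (inside sum) = 2.8904 + 0.6931 = 3.5835.
Note: since some zeros are outside |z| ≤ r, the simplified n·log(r) form does NOT apply — only the inside zeros contribute.

I(r) ≈ 3.5835.


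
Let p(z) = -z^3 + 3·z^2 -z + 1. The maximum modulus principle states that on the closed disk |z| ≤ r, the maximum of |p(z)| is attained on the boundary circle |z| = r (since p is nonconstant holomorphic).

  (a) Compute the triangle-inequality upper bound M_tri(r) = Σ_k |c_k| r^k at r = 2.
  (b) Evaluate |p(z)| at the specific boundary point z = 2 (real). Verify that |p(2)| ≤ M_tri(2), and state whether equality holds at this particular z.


Coefficients: c_0 = 1, c_1 = -1, c_2 = 3, c_3 = -1. Radius r = 2.
Part (a). Triangle bound: M_tri(r) = Σ_k |c_k| r^k
  = |1|·2^0 + |-1|·2^1 + |3|·2^2 + |-1|·2^3
  = 1 + 2 + 12 + 8 = 23.
This bounds M(r) := max_{|z|=r} |p(z)| from above; equality holds iff all terms c_k z^k can be made to align in phase at a single z on |z|=r.
Part (b). At z = 2 (real, on the circle |z| = r):
  p(2) = (1)·2^0 + (-1)·2^1 + (3)·2^2 + (-1)·2^3 = 3.
  |p(2)| = 3.
Check: |p(2)| = 3 ≤ 23 = M_tri(2). ✓ Equality does not hold at z = 2 (the coefficients have mixed signs, so the terms do not all align in phase there).

M_tri(2) = 23; |p(2)| = 3; equality at z=2: no.


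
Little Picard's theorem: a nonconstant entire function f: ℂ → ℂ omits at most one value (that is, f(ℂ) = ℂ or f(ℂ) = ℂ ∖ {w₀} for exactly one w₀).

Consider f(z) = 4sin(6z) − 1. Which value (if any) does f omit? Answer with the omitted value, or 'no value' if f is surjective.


Little Picard bounds the complement of f(ℂ) to at most one point.
sin is entire and surjective onto ℂ: for every w ∈ ℂ, sin(ζ) = w has a solution ζ ∈ ℂ (e.g., via the complex inverse arcsin). With ζ = 6z this gives z = ζ/(6). Then 4·sin(6z) takes every value in 4·ℂ = ℂ, and adding -1 is a bijection of ℂ. So f is surjective and omits no value. (Note: only on the real line is sin bounded by [−1, 1].)

Omitted value: no value.


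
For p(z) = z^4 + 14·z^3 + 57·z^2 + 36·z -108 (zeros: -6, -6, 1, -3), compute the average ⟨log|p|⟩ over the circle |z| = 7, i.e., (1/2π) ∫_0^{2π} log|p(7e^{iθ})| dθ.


Zeros: -6, -6, -3, 1; r = 7.
Inside |z| < r: -6, -6, -3, 1. Outside (|z| ≥ r): ∅.
p(0) = -108, so log|p(0)| = log(108) = 4.6821.
Apply Jensen: I(r) = log|p(0)| + Σ_k log(r/|z_k|), summed over zeros inside |z| < r.
  log(r/|z_k|) for z_k = -6: log(7/6) = 0.1542
  log(r/|z_k|) for z_k = -6: log(7/6) = 0.1542
  log(r/|z_k|) for z_k = 1: log(7/1) = 1.9459
  log(r/|z_k|) for z_k = -3: log(7/3) = 0.8473
Sum over inside zeros: 3.1015.
I(r) = log|p(0)| + (inside sum) = 4.6821 + 3.1015 = 7.7836.
Closed form (all zeros inside, monic): I(r) = n·log(r) = 4·log(7) = 7.7836. ✓

I(r) ≈ 7.7836.


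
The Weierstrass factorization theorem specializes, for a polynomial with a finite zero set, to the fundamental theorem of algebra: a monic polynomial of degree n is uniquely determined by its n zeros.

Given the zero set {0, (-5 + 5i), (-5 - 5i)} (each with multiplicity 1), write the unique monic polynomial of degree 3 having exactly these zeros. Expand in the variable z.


The polynomial is p(z) = ∏_{α ∈ S} (z − α), where S = {0, (-5 + 5i), (-5 - 5i)}.
Expanding the product yields: p(z) = z^3 + 10·z^2 + 50·z.
Note conjugate pairs combine to real quadratics: (z − (-5+5i))(z − (-5−5i)) = z² + 10z + 50.
The resulting polynomial has degree 3 and real coefficients as required.

p(z) = z^3 + 10·z^2 + 50·z.


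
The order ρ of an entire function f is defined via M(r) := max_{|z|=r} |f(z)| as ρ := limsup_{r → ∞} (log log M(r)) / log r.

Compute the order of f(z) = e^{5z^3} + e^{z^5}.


Each summand is entire of order 3 and 5 respectively (as in the single-exponential case). The order of a sum is at most the max of the orders, so ρ ≤ 5. For the lower bound: on |z|=r choose arg z so that 1z^5 is real positive; then |e^{1z^5}| = e^{1r^5} while |e^{5z^3}| ≤ e^{5r^3} = o(e^{1r^5}). So |f| ≥ e^{1r^5}(1 − o(1)) and ρ ≥ 5. Hence ρ = max(3, 5) = 5.
Therefore ρ = 5.

Order ρ = 5.


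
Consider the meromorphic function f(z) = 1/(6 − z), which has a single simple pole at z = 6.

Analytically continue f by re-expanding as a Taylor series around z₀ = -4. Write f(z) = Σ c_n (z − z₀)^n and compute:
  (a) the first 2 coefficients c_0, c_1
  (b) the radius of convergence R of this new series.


Let w = z − z₀, so z = z₀ + w.
Then 6 − z = 6 − (z₀ + w) = (6 − z₀) − w = 10 − w.
f(z) = 1/(10 − w) = (1/(10)) · 1/(1 − w/(10)) = Σ_{n≥0} w^n / (10)^(n+1).
So c_n = 1/(10)^(n+1):
  c_0 = 1/(10)^1 = 1/10.
  c_1 = 1/(10)^2 = 1/100.
The series is valid for |w/d| < 1, i.e. |z − z₀| < |d|.
Radius of convergence: R = |6 − z₀| = |10| = 10 (distance from z₀ to the singularity z = 6).

c_0 = 1/10, c_1 = 1/100; R = 10.


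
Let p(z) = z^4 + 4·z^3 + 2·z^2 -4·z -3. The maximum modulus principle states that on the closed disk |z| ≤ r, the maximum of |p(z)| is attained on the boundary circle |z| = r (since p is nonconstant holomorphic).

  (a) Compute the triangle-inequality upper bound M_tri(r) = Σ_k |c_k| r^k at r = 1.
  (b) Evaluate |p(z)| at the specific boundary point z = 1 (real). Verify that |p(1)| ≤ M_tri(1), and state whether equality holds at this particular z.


Coefficients: c_0 = -3, c_1 = -4, c_2 = 2, c_3 = 4, c_4 = 1. Radius r = 1.
Part (a). Triangle bound: M_tri(r) = Σ_k |c_k| r^k
  = |-3|·1^0 + |-4|·1^1 + |2|·1^2 + |4|·1^3 + |1|·1^4
  = 3 + 4 + 2 + 4 + 1 = 14.
This bounds M(r) := max_{|z|=r} |p(z)| from above; equality holds iff all terms c_k z^k can be made to align in phase at a single z on |z|=r.
Part (b). At z = 1 (real, on the circle |z| = r):
  p(1) = (-3)·1^0 + (-4)·1^1 + (2)·1^2 + (4)·1^3 + (1)·1^4 = 0.
  |p(1)| = 0.
Check: |p(1)| = 0 ≤ 14 = M_tri(1). ✓ Equality does not hold at z = 1 (the coefficients have mixed signs, so the terms do not all align in phase there).

M_tri(1) = 14; |p(1)| = 0; equality at z=1: no.


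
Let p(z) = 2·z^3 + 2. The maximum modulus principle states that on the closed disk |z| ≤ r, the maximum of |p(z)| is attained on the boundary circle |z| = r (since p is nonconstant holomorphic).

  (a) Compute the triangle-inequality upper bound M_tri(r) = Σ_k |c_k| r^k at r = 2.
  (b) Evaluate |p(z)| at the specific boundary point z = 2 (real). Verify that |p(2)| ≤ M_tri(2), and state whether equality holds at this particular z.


Coefficients: c_0 = 2, c_1 = 0, c_2 = 0, c_3 = 2. Radius r = 2.
Part (a). Triangle bound: M_tri(r) = Σ_k |c_k| r^k
  = |2|·2^0 + |0|·2^1 + |0|·2^2 + |2|·2^3
  = 2 + 0 + 0 + 16 = 18.
This bounds M(r) := max_{|z|=r} |p(z)| from above; equality holds iff all terms c_k z^k can be made to align in phase at a single z on |z|=r.
Part (b). At z = 2 (real, on the circle |z| = r):
  p(2) = (2)·2^0 + (0)·2^1 + (0)·2^2 + (2)·2^3 = 18.
  |p(2)| = 18.
Since all nonzero coefficients share the same sign, |p(2)| = 18 = M_tri(2); the triangle bound is attained at z = 2, so in fact M(r) = 18.

M_tri(2) = 18; |p(2)| = 18; equality at z=2: yes.


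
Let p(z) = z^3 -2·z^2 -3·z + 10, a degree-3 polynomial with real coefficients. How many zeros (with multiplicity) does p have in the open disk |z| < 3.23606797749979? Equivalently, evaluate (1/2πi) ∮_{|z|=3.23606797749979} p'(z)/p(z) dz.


The zeros of p are: -2, (2 + 1i), (2 - 1i).
Their magnitudes are: 2, 2.236, 2.236.
Zeros with |z| < R = 3.23606797749979: -2, (2 + 1i), (2 - 1i).
Count = 3.
By the argument principle, (1/2πi) ∮_{|z|=R} p'(z)/p(z) dz equals exactly this count.

Number of zeros inside |z| < 3.23606797749979: 3.


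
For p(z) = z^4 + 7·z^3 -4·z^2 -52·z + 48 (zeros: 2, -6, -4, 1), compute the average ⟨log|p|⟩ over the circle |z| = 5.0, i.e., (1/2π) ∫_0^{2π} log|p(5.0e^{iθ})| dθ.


Zeros: -6, -4, 1, 2; r = 5.0.
Inside |z| < r: -4, 1, 2. Outside (|z| ≥ r): -6.
p(0) = 48, so log|p(0)| = log(48) = 3.8712.
Apply Jensen: I(r) = log|p(0)| + Σ_k log(r/|z_k|), summed over zeros inside |z| < r.
  log(r/|z_k|) for z_k = 2: log(5.0/2) = 0.9163
  log(r/|z_k|) for z_k = -4: log(5.0/4) = 0.2231
  log(r/|z_k|) for z_k = 1: log(5.0/1) = 1.6094
  Outside zeros (-6) contribute nothing to the Jensen sum.
Sum over inside zeros: 2.7489.
I(r) = log|p(0)| + (inside sum) = 3.8712 + 2.7489 = 6.6201.
Note: since some zeros are outside |z| ≤ r, the simplified n·log(r) form does NOT apply — only the inside zeros contribute.

I(r) ≈ 6.6201.


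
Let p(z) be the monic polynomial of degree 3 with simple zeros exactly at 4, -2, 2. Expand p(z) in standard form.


The polynomial is p(z) = ∏_{α ∈ S} (z − α), where S = {4, -2, 2}.
Expanding the product yields: p(z) = z^3 -4·z^2 -4·z + 16.
The resulting polynomial has degree 3 and real coefficients as required.

p(z) = z^3 -4·z^2 -4·z + 16.


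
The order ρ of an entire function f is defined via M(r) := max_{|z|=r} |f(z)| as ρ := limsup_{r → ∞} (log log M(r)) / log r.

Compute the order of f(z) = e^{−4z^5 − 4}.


|e^{−4z^5 − 4}| = e^{Re(-4·z^5) + -4} ≤ e^{4|z|^5 + -4} = e^{4r^5 + -4} on |z| = r, so ρ ≤ 5. Choosing z on |z|=r so that -4·z^5 is real positive (always possible by picking arg z appropriately) gives |f(z)| = e^{4r^5 + -4}, matching the bound. The additive constant -4 does not affect log log M(r) ~ 5·log r. Hence ρ = 5.
Therefore ρ = 5.

Order ρ = 5.


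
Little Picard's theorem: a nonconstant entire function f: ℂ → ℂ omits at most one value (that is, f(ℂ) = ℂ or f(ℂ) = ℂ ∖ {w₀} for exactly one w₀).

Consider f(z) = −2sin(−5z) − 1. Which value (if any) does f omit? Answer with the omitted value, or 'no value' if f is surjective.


Little Picard bounds the complement of f(ℂ) to at most one point.
sin is entire and surjective onto ℂ: for every w ∈ ℂ, sin(ζ) = w has a solution ζ ∈ ℂ (e.g., via the complex inverse arcsin). With ζ = −5z this gives z = ζ/(-5). Then -2·sin(−5z) takes every value in -2·ℂ = ℂ, and adding -1 is a bijection of ℂ. So f is surjective and omits no value. (Note: only on the real line is sin bounded by [−1, 1].)

Omitted value: no value.


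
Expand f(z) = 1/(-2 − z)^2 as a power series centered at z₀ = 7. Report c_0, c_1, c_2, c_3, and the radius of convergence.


Let w = z − z₀, so z = z₀ + w.
Then -2 − z = -2 − (z₀ + w) = (-2 − z₀) − w = -9 − w.
f(z) = 1/(-9 − w)^2 = (1/(-9)^2) · (1 − w/(-9))^{−2}.
By the binomial series (1−u)^{−2} = Σ_{n≥0} C(n+1, 1) u^n for |u|<1, with u = w/(-9):
  c_n = C(n+1, 1) / (-9)^(n+2).
  c_0 = 1/(-9)^2 = 1/81.
  c_1 = 2/(-9)^3 = -2/729.
  c_2 = 3/(-9)^4 = 1/2187.
  c_3 = 4/(-9)^5 = -4/59049.
The series is valid for |w/d| < 1, i.e. |z − z₀| < |d|.
Radius of convergence: R = |-2 − z₀| = |-9| = 9 (distance from z₀ to the singularity z = -2).

c_0 = 1/81, c_1 = -2/729, c_2 = 1/2187, c_3 = -4/59049; R = 9.


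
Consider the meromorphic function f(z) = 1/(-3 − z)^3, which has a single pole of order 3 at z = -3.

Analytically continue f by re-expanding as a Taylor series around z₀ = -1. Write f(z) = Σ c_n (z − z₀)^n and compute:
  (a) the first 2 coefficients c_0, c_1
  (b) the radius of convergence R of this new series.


Let w = z − z₀, so z = z₀ + w.
Then -3 − z = -3 − (z₀ + w) = (-3 − z₀) − w = -2 − w.
f(z) = 1/(-2 − w)^3 = (1/(-2)^3) · (1 − w/(-2))^{−3}.
By the binomial series (1−u)^{−3} = Σ_{n≥0} C(n+2, 2) u^n for |u|<1, with u = w/(-2):
  c_n = C(n+2, 2) / (-2)^(n+3).
  c_0 = 1/(-2)^3 = -1/8.
  c_1 = 3/(-2)^4 = 3/16.
The series is valid for |w/d| < 1, i.e. |z − z₀| < |d|.
Radius of convergence: R = |-3 − z₀| = |-2| = 2 (distance from z₀ to the singularity z = -3).

c_0 = -1/8, c_1 = 3/16; R = 2.


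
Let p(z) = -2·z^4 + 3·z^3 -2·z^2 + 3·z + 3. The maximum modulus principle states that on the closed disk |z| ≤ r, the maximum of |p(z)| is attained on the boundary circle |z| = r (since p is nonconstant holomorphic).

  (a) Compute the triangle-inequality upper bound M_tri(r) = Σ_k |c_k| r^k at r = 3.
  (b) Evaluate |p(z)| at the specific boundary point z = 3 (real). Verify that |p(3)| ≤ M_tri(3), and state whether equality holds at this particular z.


Coefficients: c_0 = 3, c_1 = 3, c_2 = -2, c_3 = 3, c_4 = -2. Radius r = 3.
Part (a). Triangle bound: M_tri(r) = Σ_k |c_k| r^k
  = |3|·3^0 + |3|·3^1 + |-2|·3^2 + |3|·3^3 + |-2|·3^4
  = 3 + 9 + 18 + 81 + 162 = 273.
This bounds M(r) := max_{|z|=r} |p(z)| from above; equality holds iff all terms c_k z^k can be made to align in phase at a single z on |z|=r.
Part (b). At z = 3 (real, on the circle |z| = r):
  p(3) = (3)·3^0 + (3)·3^1 + (-2)·3^2 + (3)·3^3 + (-2)·3^4 = -87.
  |p(3)| = 87.
Check: |p(3)| = 87 ≤ 273 = M_tri(3). ✓ Equality does not hold at z = 3 (the coefficients have mixed signs, so the terms do not all align in phase there).

M_tri(3) = 273; |p(3)| = 87; equality at z=3: no.


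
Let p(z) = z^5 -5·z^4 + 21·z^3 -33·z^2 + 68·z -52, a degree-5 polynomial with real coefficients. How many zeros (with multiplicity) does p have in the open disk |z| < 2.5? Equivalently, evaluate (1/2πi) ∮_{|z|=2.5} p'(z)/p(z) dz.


The zeros of p are: (2 + 3i), (2 - 3i), (0 + 2i), (0 - 2i), 1.
Their magnitudes are: 3.606, 3.606, 2, 2, 1.
Zeros with |z| < R = 2.5: (0 + 2i), (0 - 2i), 1.
Count = 3.
By the argument principle, (1/2πi) ∮_{|z|=R} p'(z)/p(z) dz equals exactly this count.

Number of zeros inside |z| < 2.5: 3.


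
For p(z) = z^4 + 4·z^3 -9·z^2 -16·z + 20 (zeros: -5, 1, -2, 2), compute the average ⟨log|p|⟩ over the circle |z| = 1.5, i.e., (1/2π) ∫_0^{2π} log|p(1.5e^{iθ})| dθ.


Zeros: -5, -2, 1, 2; r = 1.5.
Inside |z| < r: 1. Outside (|z| ≥ r): -5, -2, 2.
p(0) = 20, so log|p(0)| = log(20) = 2.9957.
Apply Jensen: I(r) = log|p(0)| + Σ_k log(r/|z_k|), summed over zeros inside |z| < r.
  log(r/|z_k|) for z_k = 1: log(1.5/1) = 0.4055
  Outside zeros (-5, -2, 2) contribute nothing to the Jensen sum.
Sum over inside zeros: 0.4055.
I(r) = log|p(0)| + (inside sum) = 2.9957 + 0.4055 = 3.4012.
Note: since some zeros are outside |z| ≤ r, the simplified n·log(r) form does NOT apply — only the inside zeros contribute.

I(r) ≈ 3.4012.


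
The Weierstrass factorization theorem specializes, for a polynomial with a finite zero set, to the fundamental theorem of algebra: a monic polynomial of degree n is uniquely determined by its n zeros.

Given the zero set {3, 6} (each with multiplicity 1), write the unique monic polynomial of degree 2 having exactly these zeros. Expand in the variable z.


The polynomial is p(z) = ∏_{α ∈ S} (z − α), where S = {3, 6}.
Expanding the product yields: p(z) = z^2 -9·z + 18.
The resulting polynomial has degree 2 and real coefficients as required.

p(z) = z^2 -9·z + 18.


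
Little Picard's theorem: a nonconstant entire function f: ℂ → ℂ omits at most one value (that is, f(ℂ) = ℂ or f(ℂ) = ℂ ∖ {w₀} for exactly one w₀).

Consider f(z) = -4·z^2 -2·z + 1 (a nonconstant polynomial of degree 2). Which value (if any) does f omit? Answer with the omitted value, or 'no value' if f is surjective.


Little Picard bounds the complement of f(ℂ) to at most one point.
For every w ∈ ℂ, the equation p(z) − w = 0 is a nonconstant polynomial in z and hence has at least one root by the fundamental theorem of algebra. So p is surjective onto ℂ, omitting no value.

Omitted value: no value.


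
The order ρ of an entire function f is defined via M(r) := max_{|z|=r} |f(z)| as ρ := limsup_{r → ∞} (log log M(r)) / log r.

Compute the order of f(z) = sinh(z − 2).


sinh(w) is a linear combination of e^{iw} and e^{−iw} (or e^w, e^{−w} in the hyperbolic case), so |sinh(w)| ≤ e^{|w|}. With w = z − 2, |w| ≤ 1|z| + 2 = 1r + 2 on |z| = r, giving M(r) ≤ e^{1r + 2}, so ρ ≤ 1. On a suitable ray (z = it for sin/cos; z = t for sinh/cosh, t real → ∞), |sinh(z − 2)| grows like e^{1|t|}/2, so ρ ≥ 1. Hence ρ = 1.
Therefore ρ = 1.

Order ρ = 1.


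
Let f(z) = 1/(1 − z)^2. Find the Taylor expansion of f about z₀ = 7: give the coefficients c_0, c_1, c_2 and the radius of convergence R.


Let w = z − z₀, so z = z₀ + w.
Then 1 − z = 1 − (z₀ + w) = (1 − z₀) − w = -6 − w.
f(z) = 1/(-6 − w)^2 = (1/(-6)^2) · (1 − w/(-6))^{−2}.
By the binomial series (1−u)^{−2} = Σ_{n≥0} C(n+1, 1) u^n for |u|<1, with u = w/(-6):
  c_n = C(n+1, 1) / (-6)^(n+2).
  c_0 = 1/(-6)^2 = 1/36.
  c_1 = 2/(-6)^3 = -1/108.
  c_2 = 3/(-6)^4 = 1/432.
The series is valid for |w/d| < 1, i.e. |z − z₀| < |d|.
Radius of convergence: R = |1 − z₀| = |-6| = 6 (distance from z₀ to the singularity z = 1).

c_0 = 1/36, c_1 = -1/108, c_2 = 1/432; R = 6.


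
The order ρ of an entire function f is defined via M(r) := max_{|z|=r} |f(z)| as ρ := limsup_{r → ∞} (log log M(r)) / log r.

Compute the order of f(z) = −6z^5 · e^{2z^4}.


M(r) = max_{|z|=r} |-6|·|z|^5·|e^{2z^4}| = 6·r^5 · e^{2r^4} (the factors attain their maxima compatibly on |z|=r). Then log M(r) = log 6 + 5·log r + 2r^4, dominated by the last term, so log log M(r) ~ 4·log r. The polynomial factor -6z^5 contributes only a log r term and does not affect the order. ρ = 4.
Therefore ρ = 4.

Order ρ = 4.


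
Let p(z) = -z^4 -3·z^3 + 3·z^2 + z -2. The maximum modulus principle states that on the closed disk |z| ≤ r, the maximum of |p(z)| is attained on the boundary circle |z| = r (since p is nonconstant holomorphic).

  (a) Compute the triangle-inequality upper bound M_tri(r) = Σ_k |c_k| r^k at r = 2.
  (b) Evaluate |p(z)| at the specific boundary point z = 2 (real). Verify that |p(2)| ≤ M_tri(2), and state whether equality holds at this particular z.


Coefficients: c_0 = -2, c_1 = 1, c_2 = 3, c_3 = -3, c_4 = -1. Radius r = 2.
Part (a). Triangle bound: M_tri(r) = Σ_k |c_k| r^k
  = |-2|·2^0 + |1|·2^1 + |3|·2^2 + |-3|·2^3 + |-1|·2^4
  = 2 + 2 + 12 + 24 + 16 = 56.
This bounds M(r) := max_{|z|=r} |p(z)| from above; equality holds iff all terms c_k z^k can be made to align in phase at a single z on |z|=r.
Part (b). At z = 2 (real, on the circle |z| = r):
  p(2) = (-2)·2^0 + (1)·2^1 + (3)·2^2 + (-3)·2^3 + (-1)·2^4 = -28.
  |p(2)| = 28.
Check: |p(2)| = 28 ≤ 56 = M_tri(2). ✓ Equality does not hold at z = 2 (the coefficients have mixed signs, so the terms do not all align in phase there).

M_tri(2) = 56; |p(2)| = 28; equality at z=2: no.


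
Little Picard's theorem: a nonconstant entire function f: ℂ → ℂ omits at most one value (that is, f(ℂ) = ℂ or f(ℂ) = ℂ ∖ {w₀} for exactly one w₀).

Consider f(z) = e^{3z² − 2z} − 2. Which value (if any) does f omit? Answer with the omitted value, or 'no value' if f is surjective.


Little Picard bounds the complement of f(ℂ) to at most one point.
The exponent g(z) = 3z² − 2z is a nonconstant polynomial, hence surjective onto ℂ. So e^{g(z)} takes every value in {e^w : w ∈ ℂ} = ℂ ∖ {0}. Adding -2 shifts the range to ℂ ∖ {-2}. f omits exactly -2.

Omitted value: -2.


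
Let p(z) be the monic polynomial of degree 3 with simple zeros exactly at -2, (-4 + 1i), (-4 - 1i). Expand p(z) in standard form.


The polynomial is p(z) = ∏_{α ∈ S} (z − α), where S = {-2, (-4 + 1i), (-4 - 1i)}.
Expanding the product yields: p(z) = z^3 + 10·z^2 + 33·z + 34.
Note conjugate pairs combine to real quadratics: (z − (-4+1i))(z − (-4−1i)) = z² + 8z + 17.
The resulting polynomial has degree 3 and real coefficients as required.

p(z) = z^3 + 10·z^2 + 33·z + 34.


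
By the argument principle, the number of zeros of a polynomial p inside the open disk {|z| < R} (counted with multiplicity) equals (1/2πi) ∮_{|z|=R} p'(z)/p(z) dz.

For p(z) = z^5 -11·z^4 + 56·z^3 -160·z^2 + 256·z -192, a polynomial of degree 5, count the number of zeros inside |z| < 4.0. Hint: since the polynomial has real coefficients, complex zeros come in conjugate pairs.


The zeros of p are: 3, (2 + 2i), (2 - 2i), (2 + 2i), (2 - 2i).
Their magnitudes are: 3, 2.828, 2.828, 2.828, 2.828.
Zeros with |z| < R = 4.0: 3, (2 + 2i), (2 - 2i), (2 + 2i), (2 - 2i).
Count = 5.
By the argument principle, (1/2πi) ∮_{|z|=R} p'(z)/p(z) dz equals exactly this count.

Number of zeros inside |z| < 4.0: 5.


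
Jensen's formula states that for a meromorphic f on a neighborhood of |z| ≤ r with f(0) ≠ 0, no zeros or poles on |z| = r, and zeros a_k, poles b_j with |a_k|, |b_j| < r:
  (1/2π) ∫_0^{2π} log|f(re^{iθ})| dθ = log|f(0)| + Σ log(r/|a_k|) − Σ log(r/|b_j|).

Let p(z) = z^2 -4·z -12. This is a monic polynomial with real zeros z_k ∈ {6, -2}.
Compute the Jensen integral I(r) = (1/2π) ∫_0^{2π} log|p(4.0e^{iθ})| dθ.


Zeros: -2, 6; r = 4.0.
Inside |z| < r: -2. Outside (|z| ≥ r): 6.
p(0) = -12, so log|p(0)| = log(12) = 2.4849.
Apply Jensen: I(r) = log|p(0)| + Σ_k log(r/|z_k|), summed over zeros inside |z| < r.
  log(r/|z_k|) for z_k = -2: log(4.0/2) = 0.6931
  Outside zeros (6) contribute nothing to the Jensen sum.
Sum over inside zeros: 0.6931.
I(r) = log|p(0)| + (inside sum) = 2.4849 + 0.6931 = 3.1781.
Note: since some zeros are outside |z| ≤ r, the simplified n·log(r) form does NOT apply — only the inside zeros contribute.

I(r) ≈ 3.1781.


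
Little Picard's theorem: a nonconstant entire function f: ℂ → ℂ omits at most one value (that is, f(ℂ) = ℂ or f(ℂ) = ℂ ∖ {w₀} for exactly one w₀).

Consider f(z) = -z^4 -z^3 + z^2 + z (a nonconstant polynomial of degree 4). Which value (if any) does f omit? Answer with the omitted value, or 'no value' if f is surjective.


Little Picard bounds the complement of f(ℂ) to at most one point.
For every w ∈ ℂ, the equation p(z) − w = 0 is a nonconstant polynomial in z and hence has at least one root by the fundamental theorem of algebra. So p is surjective onto ℂ, omitting no value.

Omitted value: no value.


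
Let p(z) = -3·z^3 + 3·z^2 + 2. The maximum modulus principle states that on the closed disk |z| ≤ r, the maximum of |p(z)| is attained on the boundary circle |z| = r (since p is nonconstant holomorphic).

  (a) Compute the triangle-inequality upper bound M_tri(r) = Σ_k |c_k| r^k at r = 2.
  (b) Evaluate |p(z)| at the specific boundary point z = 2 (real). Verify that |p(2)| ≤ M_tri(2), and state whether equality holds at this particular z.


Coefficients: c_0 = 2, c_1 = 0, c_2 = 3, c_3 = -3. Radius r = 2.
Part (a). Triangle bound: M_tri(r) = Σ_k |c_k| r^k
  = |2|·2^0 + |0|·2^1 + |3|·2^2 + |-3|·2^3
  = 2 + 0 + 12 + 24 = 38.
This bounds M(r) := max_{|z|=r} |p(z)| from above; equality holds iff all terms c_k z^k can be made to align in phase at a single z on |z|=r.
Part (b). At z = 2 (real, on the circle |z| = r):
  p(2) = (2)·2^0 + (0)·2^1 + (3)·2^2 + (-3)·2^3 = -10.
  |p(2)| = 10.
Check: |p(2)| = 10 ≤ 38 = M_tri(2). ✓ Equality does not hold at z = 2 (the coefficients have mixed signs, so the terms do not all align in phase there).

M_tri(2) = 38; |p(2)| = 10; equality at z=2: no.


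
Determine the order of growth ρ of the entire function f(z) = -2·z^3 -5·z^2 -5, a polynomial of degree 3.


|f(z)| ≤ Σ|c_k|·r^k = O(r^3) as r → ∞. Polynomial growth is O(e^{r^ε}) for every ε > 0 (since r^3/e^{r^ε} → 0), so ρ ≤ ε for all ε > 0, i.e. ρ = 0. Every nonconstant polynomial has order 0.
Therefore ρ = 0.

Order ρ = 0.


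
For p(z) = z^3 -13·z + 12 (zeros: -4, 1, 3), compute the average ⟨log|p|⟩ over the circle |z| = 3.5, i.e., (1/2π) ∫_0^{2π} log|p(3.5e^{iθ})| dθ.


Zeros: -4, 1, 3; r = 3.5.
Inside |z| < r: 1, 3. Outside (|z| ≥ r): -4.
p(0) = 12, so log|p(0)| = log(12) = 2.4849.
Apply Jensen: I(r) = log|p(0)| + Σ_k log(r/|z_k|), summed over zeros inside |z| < r.
  log(r/|z_k|) for z_k = 1: log(3.5/1) = 1.2528
  log(r/|z_k|) for z_k = 3: log(3.5/3) = 0.1542
  Outside zeros (-4) contribute nothing to the Jensen sum.
Sum over inside zeros: 1.4069.
I(r) = log|p(0)| + (inside sum) = 2.4849 + 1.4069 = 3.8918.
Note: since some zeros are outside |z| ≤ r, the simplified n·log(r) form does NOT apply — only the inside zeros contribute.

I(r) ≈ 3.8918.


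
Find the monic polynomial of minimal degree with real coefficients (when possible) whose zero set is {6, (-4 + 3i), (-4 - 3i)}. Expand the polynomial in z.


The polynomial is p(z) = ∏_{α ∈ S} (z − α), where S = {6, (-4 + 3i), (-4 - 3i)}.
Expanding the product yields: p(z) = z^3 + 2·z^2 -23·z -150.
Note conjugate pairs combine to real quadratics: (z − (-4+3i))(z − (-4−3i)) = z² + 8z + 25.
The resulting polynomial has degree 3 and real coefficients as required.

p(z) = z^3 + 2·z^2 -23·z -150.


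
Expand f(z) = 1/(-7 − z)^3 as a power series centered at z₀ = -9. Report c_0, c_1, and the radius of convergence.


Let w = z − z₀, so z = z₀ + w.
Then -7 − z = -7 − (z₀ + w) = (-7 − z₀) − w = 2 − w.
f(z) = 1/(2 − w)^3 = (1/(2)^3) · (1 − w/(2))^{−3}.
By the binomial series (1−u)^{−3} = Σ_{n≥0} C(n+2, 2) u^n for |u|<1, with u = w/(2):
  c_n = C(n+2, 2) / (2)^(n+3).
  c_0 = 1/(2)^3 = 1/8.
  c_1 = 3/(2)^4 = 3/16.
The series is valid for |w/d| < 1, i.e. |z − z₀| < |d|.
Radius of convergence: R = |-7 − z₀| = |2| = 2 (distance from z₀ to the singularity z = -7).

c_0 = 1/8, c_1 = 3/16; R = 2.


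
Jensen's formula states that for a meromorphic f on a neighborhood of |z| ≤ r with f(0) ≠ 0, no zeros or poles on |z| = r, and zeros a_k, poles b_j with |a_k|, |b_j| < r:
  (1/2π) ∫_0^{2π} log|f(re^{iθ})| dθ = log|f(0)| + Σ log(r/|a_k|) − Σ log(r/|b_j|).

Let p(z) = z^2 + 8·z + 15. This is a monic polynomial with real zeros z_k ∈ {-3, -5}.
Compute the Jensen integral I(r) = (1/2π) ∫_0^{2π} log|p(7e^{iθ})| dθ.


Zeros: -5, -3; r = 7.
Inside |z| < r: -5, -3. Outside (|z| ≥ r): ∅.
p(0) = 15, so log|p(0)| = log(15) = 2.7081.
Apply Jensen: I(r) = log|p(0)| + Σ_k log(r/|z_k|), summed over zeros inside |z| < r.
  log(r/|z_k|) for z_k = -3: log(7/3) = 0.8473
  log(r/|z_k|) for z_k = -5: log(7/5) = 0.3365
Sum over inside zeros: 1.1838.
I(r) = log|p(0)| + (inside sum) = 2.7081 + 1.1838 = 3.8918.
Closed form (all zeros inside, monic): I(r) = n·log(r) = 2·log(7) = 3.8918. ✓

I(r) ≈ 3.8918.


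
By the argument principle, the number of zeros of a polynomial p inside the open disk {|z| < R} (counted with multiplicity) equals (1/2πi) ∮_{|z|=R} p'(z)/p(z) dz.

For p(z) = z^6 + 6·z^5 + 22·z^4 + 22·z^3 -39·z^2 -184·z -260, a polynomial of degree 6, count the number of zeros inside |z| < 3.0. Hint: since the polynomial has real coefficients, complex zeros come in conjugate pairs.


The zeros of p are: 2, (-1 + 2i), (-1 - 2i), -2, (-2 + 3i), (-2 - 3i).
Their magnitudes are: 2, 2.236, 2.236, 2, 3.606, 3.606.
Zeros with |z| < R = 3.0: 2, (-1 + 2i), (-1 - 2i), -2.
Count = 4.
By the argument principle, (1/2πi) ∮_{|z|=R} p'(z)/p(z) dz equals exactly this count.

Number of zeros inside |z| < 3.0: 4.
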